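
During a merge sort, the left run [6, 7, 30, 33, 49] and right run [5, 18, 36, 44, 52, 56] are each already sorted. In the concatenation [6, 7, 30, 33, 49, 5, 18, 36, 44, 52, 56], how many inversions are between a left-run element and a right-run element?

Count, for every r in R, how many entries of L exceed r:
r = 5: 6, 7, 30, 33, 49 → 5
r = 18: 30, 33, 49 → 3
r = 36: 49 → 1
r = 44: 49 → 1
r = 52: none → 0
r = 56: none → 0
Cross-inversions: 5 + 3 + 1 + 1 + 0 + 0 = 10

10 split inversions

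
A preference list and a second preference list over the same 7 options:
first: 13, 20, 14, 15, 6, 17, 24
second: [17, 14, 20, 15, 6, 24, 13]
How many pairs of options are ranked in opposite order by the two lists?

Pairs: 11

Assign each item its position (1..7) in the first ordering, then rewrite the second ordering as that position sequence:
positions: 13→1, 20→2, 14→3, 15→4, 6→5, 17→6, 24→7
second ordering as positions: [6, 3, 2, 4, 5, 7, 1]
Discordant pairs = inversions in this position sequence.
6: 3, 2, 4, 5, 1 → 5
3: 2, 1 → 2
2: 1 → 1
4: 1 → 1
5: 1 → 1
7: 1 → 1
1: 0
Total: 5 + 2 + 1 + 1 + 1 + 1 + 0 = 11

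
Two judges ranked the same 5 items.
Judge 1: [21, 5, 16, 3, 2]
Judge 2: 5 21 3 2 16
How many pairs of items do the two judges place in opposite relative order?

Assign each item its position (1..5) in the first ordering, then rewrite the second ordering as that position sequence:
positions: 21→1, 5→2, 16→3, 3→4, 2→5
second ordering as positions: [2, 1, 4, 5, 3]
Discordant pairs = inversions in this position sequence.
2: 1 → 1
1: 0
4: 3 → 1
5: 3 → 1
3: 0
Total: 1 + 0 + 1 + 1 + 0 = 3

3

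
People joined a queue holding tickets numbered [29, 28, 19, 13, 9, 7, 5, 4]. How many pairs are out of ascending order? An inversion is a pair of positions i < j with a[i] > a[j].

There are 28 inversions.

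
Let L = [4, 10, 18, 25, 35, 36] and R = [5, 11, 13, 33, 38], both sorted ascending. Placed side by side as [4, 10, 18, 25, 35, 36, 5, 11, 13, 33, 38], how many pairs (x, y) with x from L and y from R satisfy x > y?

15

For each element r of the right run, count left-run elements greater than r:
r = 5: 10, 18, 25, 35, 36 → 5
r = 11: 18, 25, 35, 36 → 4
r = 13: 18, 25, 35, 36 → 4
r = 33: 35, 36 → 2
r = 38: none → 0
Cross-inversions: 5 + 4 + 4 + 2 + 0 = 15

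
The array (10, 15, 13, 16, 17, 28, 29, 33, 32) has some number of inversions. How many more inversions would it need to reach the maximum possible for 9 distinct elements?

Maximum inversions for 9 distinct elements is C(9, 2) = 9·8/2 = 36.
Current inversions — for each element, count later smaller elements:
10: 0
15: 1
13: 0
16: 0
17: 0
28: 0
29: 0
33: 1
32: 0
Current total: 0 + 1 + 0 + 0 + 0 + 0 + 0 + 1 + 0 = 2
Shortfall: 36 − 2 = 34

34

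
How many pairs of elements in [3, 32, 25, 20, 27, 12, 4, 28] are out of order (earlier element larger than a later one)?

14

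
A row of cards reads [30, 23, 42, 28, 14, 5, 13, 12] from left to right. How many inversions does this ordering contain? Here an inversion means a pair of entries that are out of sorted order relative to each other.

Inversions: 23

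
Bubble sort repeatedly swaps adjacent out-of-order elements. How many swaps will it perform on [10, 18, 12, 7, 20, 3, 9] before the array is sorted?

Each adjacent swap fixes exactly one inversion, so the minimum swap count equals the number of inversions.
Count inversions — for each element, later elements that are smaller:
10: 7, 3, 9 → 3
18: 12, 7, 3, 9 → 4
12: 7, 3, 9 → 3
7: 3 → 1
20: 3, 9 → 2
3: none → 0
9: none → 0
Total inversions: 3 + 4 + 3 + 1 + 2 + 0 + 0 = 13

There are 13 adjacent swaps.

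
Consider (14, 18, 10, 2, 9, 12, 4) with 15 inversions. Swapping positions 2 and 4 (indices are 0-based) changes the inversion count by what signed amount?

-1

Positions 2 and 4 hold 10 and 9; after swapping, the array is [14, 18, 9, 2, 10, 12, 4].
Element-by-element contributions:
14: 5
18: 5
9: 2
2: 0
10: 1
12: 1
4: 0
Sum: 5 + 5 + 2 + 0 + 1 + 1 + 0 = 14
Change: 14 − 15 = -1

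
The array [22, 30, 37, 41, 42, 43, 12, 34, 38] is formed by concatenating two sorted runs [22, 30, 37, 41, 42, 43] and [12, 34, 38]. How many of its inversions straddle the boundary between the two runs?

Count, for every r in R, how many entries of L exceed r:
r = 12: 22, 30, 37, 41, 42, 43 → 6
r = 34: 37, 41, 42, 43 → 4
r = 38: 41, 42, 43 → 3
Cross-inversions: 6 + 4 + 3 = 13

13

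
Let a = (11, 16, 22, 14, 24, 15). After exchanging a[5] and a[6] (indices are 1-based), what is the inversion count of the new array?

Inversions: 4

Positions 5 and 6 hold 24 and 15; after swapping, the array is [11, 16, 22, 14, 15, 24].
Count, for each position, how many later elements it exceeds:
11: 0
16: 2
22: 2
14: 0
15: 0
24: 0
Sum: 0 + 2 + 2 + 0 + 0 + 0 = 4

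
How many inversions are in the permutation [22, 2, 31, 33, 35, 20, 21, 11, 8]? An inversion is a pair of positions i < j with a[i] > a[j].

Out-of-order pairs: 22

Element-by-element contributions:
22 → 2, 20, 21, 11, 8 → 5
2 → none → 0
31 → 20, 21, 11, 8 → 4
33 → 20, 21, 11, 8 → 4
35 → 20, 21, 11, 8 → 4
20 → 11, 8 → 2
21 → 11, 8 → 2
11 → 8 → 1
8 → none → 0
Sum: 5 + 0 + 4 + 4 + 4 + 2 + 2 + 1 + 0 = 22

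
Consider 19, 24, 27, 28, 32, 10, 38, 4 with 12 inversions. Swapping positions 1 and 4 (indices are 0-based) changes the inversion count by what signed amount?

Positions 1 and 4 hold 24 and 32; after swapping, the array is [19, 32, 27, 28, 24, 10, 38, 4].
For each element, count later entries that are smaller:
19 → 10, 4 → 2
32 → 27, 28, 24, 10, 4 → 5
27 → 24, 10, 4 → 3
28 → 24, 10, 4 → 3
24 → 10, 4 → 2
10 → 4 → 1
38 → 4 → 1
4 → none → 0
Sum: 2 + 5 + 3 + 3 + 2 + 1 + 1 + 0 = 17
Change: 17 − 12 = +5

+5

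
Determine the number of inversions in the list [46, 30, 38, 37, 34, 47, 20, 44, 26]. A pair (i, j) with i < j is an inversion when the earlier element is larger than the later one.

Element-by-element contributions:
46 → 30, 38, 37, 34, 20, 44, 26 → 7
30 → 20, 26 → 2
38 → 37, 34, 20, 26 → 4
37 → 34, 20, 26 → 3
34 → 20, 26 → 2
47 → 20, 44, 26 → 3
20 → none → 0
44 → 26 → 1
26 → none → 0
Sum: 7 + 2 + 4 + 3 + 2 + 3 + 0 + 1 + 0 = 22

22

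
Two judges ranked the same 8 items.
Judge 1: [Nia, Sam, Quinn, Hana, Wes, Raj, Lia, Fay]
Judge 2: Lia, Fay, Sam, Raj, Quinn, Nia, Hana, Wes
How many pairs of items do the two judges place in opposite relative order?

Assign each item its position (1..8) in the first ordering, then rewrite the second ordering as that position sequence:
positions: Nia→1, Sam→2, Quinn→3, Hana→4, Wes→5, Raj→6, Lia→7, Fay→8
second ordering as positions: [7, 8, 2, 6, 3, 1, 4, 5]
Discordant pairs = inversions in this position sequence.
7: 2, 6, 3, 1, 4, 5 → 6
8: 2, 6, 3, 1, 4, 5 → 6
2: 1 → 1
6: 3, 1, 4, 5 → 4
3: 1 → 1
1: 0
4: 0
5: 0
Total: 6 + 6 + 1 + 4 + 1 + 0 + 0 + 0 = 18

18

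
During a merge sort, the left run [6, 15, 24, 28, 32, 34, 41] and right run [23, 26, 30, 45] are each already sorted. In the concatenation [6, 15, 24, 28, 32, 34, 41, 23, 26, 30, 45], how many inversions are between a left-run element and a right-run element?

Take each right-half value and tally the left-half values above it:
r = 23: 24, 28, 32, 34, 41 → 5
r = 26: 28, 32, 34, 41 → 4
r = 30: 32, 34, 41 → 3
r = 45: none → 0
Cross-inversions: 5 + 4 + 3 + 0 = 12

Cross-inversions: 12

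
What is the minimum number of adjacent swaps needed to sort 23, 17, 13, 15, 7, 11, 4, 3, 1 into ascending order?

Each adjacent swap fixes exactly one inversion, so the minimum swap count equals the number of inversions.
Count inversions — for each element, later elements that are smaller:
23: 17, 13, 15, 7, 11, 4, 3, 1 → 8
17: 13, 15, 7, 11, 4, 3, 1 → 7
13: 7, 11, 4, 3, 1 → 5
15: 7, 11, 4, 3, 1 → 5
7: 4, 3, 1 → 3
11: 4, 3, 1 → 3
4: 3, 1 → 2
3: 1 → 1
1: none → 0
Total inversions: 8 + 7 + 5 + 5 + 3 + 3 + 2 + 1 + 0 = 34

34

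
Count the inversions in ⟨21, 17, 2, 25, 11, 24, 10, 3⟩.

18 out-of-order pairs

Sweep left to right; for each value list the smaller values that follow it:
21: 5
17: 4
2: 0
25: 4
11: 2
24: 2
10: 1
3: 0
Sum: 5 + 4 + 0 + 4 + 2 + 2 + 1 + 0 = 18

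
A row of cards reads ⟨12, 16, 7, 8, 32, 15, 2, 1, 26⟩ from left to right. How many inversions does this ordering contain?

Sweep left to right; for each value list the smaller values that follow it:
12: 4
16: 5
7: 2
8: 2
32: 4
15: 2
2: 1
1: 0
26: 0
Sum: 4 + 5 + 2 + 2 + 4 + 2 + 1 + 0 + 0 = 20

20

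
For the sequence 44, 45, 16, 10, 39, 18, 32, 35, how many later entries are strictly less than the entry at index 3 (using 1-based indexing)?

The element at index 3 is 16.
Elements after it: 10, 39, 18, 32, 35
Those smaller than 16: 10

1 such element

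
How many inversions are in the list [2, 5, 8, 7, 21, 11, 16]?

Out-of-order index pairs (0-indexed):
(2,3): 8 > 7
(4,5): 21 > 11
(4,6): 21 > 16
That's 3 pairs.

3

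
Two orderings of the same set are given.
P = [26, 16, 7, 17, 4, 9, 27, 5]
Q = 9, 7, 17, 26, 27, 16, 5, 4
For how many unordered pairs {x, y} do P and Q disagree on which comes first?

Assign each item its position (1..8) in the first ordering, then rewrite the second ordering as that position sequence:
positions: 26→1, 16→2, 7→3, 17→4, 4→5, 9→6, 27→7, 5→8
second ordering as positions: [6, 3, 4, 1, 7, 2, 8, 5]
Discordant pairs = inversions in this position sequence.
6: 3, 4, 1, 2, 5 → 5
3: 1, 2 → 2
4: 1, 2 → 2
1: 0
7: 2, 5 → 2
2: 0
8: 5 → 1
5: 0
Total: 5 + 2 + 2 + 0 + 2 + 0 + 1 + 0 = 12

12 disagreeing pairs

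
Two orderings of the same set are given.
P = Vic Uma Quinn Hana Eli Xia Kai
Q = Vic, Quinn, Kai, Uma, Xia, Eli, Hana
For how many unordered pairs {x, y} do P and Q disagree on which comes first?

8 disagreeing pairs

Assign each item its position (1..7) in the first ordering, then rewrite the second ordering as that position sequence:
positions: Vic→1, Uma→2, Quinn→3, Hana→4, Eli→5, Xia→6, Kai→7
second ordering as positions: [1, 3, 7, 2, 6, 5, 4]
Discordant pairs = inversions in this position sequence.
1: 0
3: 2 → 1
7: 2, 6, 5, 4 → 4
2: 0
6: 5, 4 → 2
5: 4 → 1
4: 0
Total: 0 + 1 + 4 + 0 + 2 + 1 + 0 = 8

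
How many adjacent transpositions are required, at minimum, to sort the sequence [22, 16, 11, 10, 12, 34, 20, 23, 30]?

12

The minimum number of adjacent swaps to sort an array equals its inversion count, since every such swap removes exactly one inversion.
Count inversions — for each element, later elements that are smaller:
22: 16, 11, 10, 12, 20 → 5
16: 11, 10, 12 → 3
11: 10 → 1
10: none → 0
12: none → 0
34: 20, 23, 30 → 3
20: none → 0
23: none → 0
30: none → 0
Total inversions: 5 + 3 + 1 + 0 + 0 + 3 + 0 + 0 + 0 = 12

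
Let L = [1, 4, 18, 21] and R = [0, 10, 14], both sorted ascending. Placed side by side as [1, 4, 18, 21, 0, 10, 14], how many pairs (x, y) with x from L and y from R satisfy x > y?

Cross-inversions: 8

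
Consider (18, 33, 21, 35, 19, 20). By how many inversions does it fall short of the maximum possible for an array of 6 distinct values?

8 inversions short

Maximum inversions for 6 distinct elements is C(6, 2) = 6·5/2 = 15.
Current inversions — for each element, count later smaller elements:
18: 0
33: 3
21: 2
35: 2
19: 0
20: 0
Current total: 0 + 3 + 2 + 2 + 0 + 0 = 7
Shortfall: 15 − 7 = 8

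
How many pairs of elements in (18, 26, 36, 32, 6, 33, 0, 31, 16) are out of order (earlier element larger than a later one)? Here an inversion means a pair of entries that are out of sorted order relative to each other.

Out-of-order pairs: 21

Sweep left to right; for each value list the smaller values that follow it:
18 → 6, 0, 16 → 3
26 → 6, 0, 16 → 3
36 → 32, 6, 33, 0, 31, 16 → 6
32 → 6, 0, 31, 16 → 4
6 → 0 → 1
33 → 0, 31, 16 → 3
0 → none → 0
31 → 16 → 1
16 → none → 0
Sum: 3 + 3 + 6 + 4 + 1 + 3 + 0 + 1 + 0 = 21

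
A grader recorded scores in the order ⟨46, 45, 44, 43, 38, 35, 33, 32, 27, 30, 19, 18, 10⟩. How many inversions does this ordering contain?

77

Count, for each position, how many later elements it exceeds:
46: 12
45: 11
44: 10
43: 9
38: 8
35: 7
33: 6
32: 5
27: 3
30: 3
19: 2
18: 1
10: 0
Sum: 12 + 11 + 10 + 9 + 8 + 7 + 6 + 5 + 3 + 3 + 2 + 1 + 0 = 77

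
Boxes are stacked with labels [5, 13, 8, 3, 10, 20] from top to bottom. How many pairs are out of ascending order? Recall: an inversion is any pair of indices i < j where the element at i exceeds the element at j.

5

Inversion pairs (indices are 0-based):
(0,3): 5 > 3
(1,2): 13 > 8
(1,3): 13 > 3
(1,4): 13 > 10
(2,3): 8 > 3
That's 5 pairs.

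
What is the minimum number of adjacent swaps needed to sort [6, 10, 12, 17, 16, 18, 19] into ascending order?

1 swap

The minimum number of adjacent swaps to sort an array equals its inversion count, since every such swap removes exactly one inversion.
Count inversions — for each element, later elements that are smaller:
6: none → 0
10: none → 0
12: none → 0
17: 16 → 1
16: none → 0
18: none → 0
19: none → 0
Total inversions: 0 + 0 + 0 + 1 + 0 + 0 + 0 = 1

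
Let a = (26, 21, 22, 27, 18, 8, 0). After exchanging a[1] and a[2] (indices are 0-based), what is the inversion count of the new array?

Inversions: 18

Positions 1 and 2 hold 21 and 22; after swapping, the array is [26, 22, 21, 27, 18, 8, 0].
For each element, count later entries that are smaller:
26 → 22, 21, 18, 8, 0 → 5
22 → 21, 18, 8, 0 → 4
21 → 18, 8, 0 → 3
27 → 18, 8, 0 → 3
18 → 8, 0 → 2
8 → 0 → 1
0 → none → 0
Sum: 5 + 4 + 3 + 3 + 2 + 1 + 0 = 18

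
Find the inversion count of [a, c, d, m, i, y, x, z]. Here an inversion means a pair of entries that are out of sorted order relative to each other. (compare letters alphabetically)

There are 2 out-of-order pairs.

Sweep left to right; for each value list the smaller values that follow it:
a: 0
c: 0
d: 0
m: 1
i: 0
y: 1
x: 0
z: 0
Sum: 0 + 0 + 0 + 1 + 0 + 1 + 0 + 0 = 2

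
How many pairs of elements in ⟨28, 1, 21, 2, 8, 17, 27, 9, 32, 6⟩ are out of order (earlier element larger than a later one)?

Element-by-element contributions:
28 → 1, 21, 2, 8, 17, 27, 9, 6 → 8
1 → none → 0
21 → 2, 8, 17, 9, 6 → 5
2 → none → 0
8 → 6 → 1
17 → 9, 6 → 2
27 → 9, 6 → 2
9 → 6 → 1
32 → 6 → 1
6 → none → 0
Sum: 8 + 0 + 5 + 0 + 1 + 2 + 2 + 1 + 1 + 0 = 20

20 inversions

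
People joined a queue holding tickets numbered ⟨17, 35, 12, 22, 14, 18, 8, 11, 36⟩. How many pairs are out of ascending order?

20 out-of-order pairs

For each element, count later entries that are smaller:
17 → 12, 14, 8, 11 → 4
35 → 12, 22, 14, 18, 8, 11 → 6
12 → 8, 11 → 2
22 → 14, 18, 8, 11 → 4
14 → 8, 11 → 2
18 → 8, 11 → 2
8 → none → 0
11 → none → 0
36 → none → 0
Sum: 4 + 6 + 2 + 4 + 2 + 2 + 0 + 0 + 0 = 20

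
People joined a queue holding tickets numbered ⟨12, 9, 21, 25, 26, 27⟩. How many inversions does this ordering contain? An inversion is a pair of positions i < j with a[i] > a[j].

1

Count, for each position, how many later elements it exceeds:
12 → 9 → 1
9 → none → 0
21 → none → 0
25 → none → 0
26 → none → 0
27 → none → 0
Sum: 1 + 0 + 0 + 0 + 0 + 0 = 1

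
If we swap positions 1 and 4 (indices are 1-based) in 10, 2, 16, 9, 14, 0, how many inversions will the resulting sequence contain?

8

Positions 1 and 4 hold 10 and 9; after swapping, the array is [9, 2, 16, 10, 14, 0].
Element-by-element contributions:
9 → 2, 0 → 2
2 → 0 → 1
16 → 10, 14, 0 → 3
10 → 0 → 1
14 → 0 → 1
0 → none → 0
Sum: 2 + 1 + 3 + 1 + 1 + 0 = 8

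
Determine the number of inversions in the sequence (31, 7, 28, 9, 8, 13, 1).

15 inversions

Sweep left to right; for each value list the smaller values that follow it:
31 → 7, 28, 9, 8, 13, 1 → 6
7 → 1 → 1
28 → 9, 8, 13, 1 → 4
9 → 8, 1 → 2
8 → 1 → 1
13 → 1 → 1
1 → none → 0
Sum: 6 + 1 + 4 + 2 + 1 + 1 + 0 = 15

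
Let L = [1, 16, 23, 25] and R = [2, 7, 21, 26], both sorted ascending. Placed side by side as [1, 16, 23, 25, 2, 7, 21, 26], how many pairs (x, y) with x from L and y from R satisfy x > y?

8 split inversions

Take each right-half value and tally the left-half values above it:
r = 2: 16, 23, 25 → 3
r = 7: 16, 23, 25 → 3
r = 21: 23, 25 → 2
r = 26: none → 0
Cross-inversions: 3 + 3 + 2 + 0 = 8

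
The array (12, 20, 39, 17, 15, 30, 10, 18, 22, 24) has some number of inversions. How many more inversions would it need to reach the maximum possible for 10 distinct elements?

Maximum inversions for 10 distinct elements is C(10, 2) = 10·9/2 = 45.
Current inversions — for each element, count later smaller elements:
12: 1
20: 4
39: 7
17: 2
15: 1
30: 4
10: 0
18: 0
22: 0
24: 0
Current total: 1 + 4 + 7 + 2 + 1 + 4 + 0 + 0 + 0 + 0 = 19
Shortfall: 45 − 19 = 26

26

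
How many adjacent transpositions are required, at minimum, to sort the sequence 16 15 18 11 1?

8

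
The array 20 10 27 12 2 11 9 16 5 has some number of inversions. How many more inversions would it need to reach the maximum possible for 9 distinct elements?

Maximum inversions for 9 distinct elements is C(9, 2) = 9·8/2 = 36.
Current inversions — for each element, count later smaller elements:
20: 7
10: 3
27: 6
12: 4
2: 0
11: 2
9: 1
16: 1
5: 0
Current total: 7 + 3 + 6 + 4 + 0 + 2 + 1 + 1 + 0 = 24
Shortfall: 36 − 24 = 12

12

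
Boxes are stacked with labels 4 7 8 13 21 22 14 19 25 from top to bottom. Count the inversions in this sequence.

4 inversions

Count, for each position, how many later elements it exceeds:
4: 0
7: 0
8: 0
13: 0
21: 2
22: 2
14: 0
19: 0
25: 0
Sum: 0 + 0 + 0 + 0 + 2 + 2 + 0 + 0 + 0 = 4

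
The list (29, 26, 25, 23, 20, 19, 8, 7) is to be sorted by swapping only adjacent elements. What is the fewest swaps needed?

28

Each adjacent swap fixes exactly one inversion, so the minimum swap count equals the number of inversions.
Count inversions — for each element, later elements that are smaller:
29: 26, 25, 23, 20, 19, 8, 7 → 7
26: 25, 23, 20, 19, 8, 7 → 6
25: 23, 20, 19, 8, 7 → 5
23: 20, 19, 8, 7 → 4
20: 19, 8, 7 → 3
19: 8, 7 → 2
8: 7 → 1
7: none → 0
Total inversions: 7 + 6 + 5 + 4 + 3 + 2 + 1 + 0 = 28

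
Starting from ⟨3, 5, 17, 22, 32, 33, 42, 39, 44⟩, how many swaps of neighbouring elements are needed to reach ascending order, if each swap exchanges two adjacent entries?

1

Minimum adjacent swaps = number of inversions (each swap of adjacent out-of-order elements removes one inversion and no swap can remove more).
Count inversions — for each element, later elements that are smaller:
3: none → 0
5: none → 0
17: none → 0
22: none → 0
32: none → 0
33: none → 0
42: 39 → 1
39: none → 0
44: none → 0
Total inversions: 0 + 0 + 0 + 0 + 0 + 0 + 1 + 0 + 0 = 1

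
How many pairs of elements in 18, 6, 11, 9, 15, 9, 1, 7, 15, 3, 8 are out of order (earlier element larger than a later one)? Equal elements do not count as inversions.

Element-by-element contributions:
18: 10
6: 2
11: 6
9: 4
15: 5
9: 4
1: 0
7: 1
15: 2
3: 0
8: 0
Sum: 10 + 2 + 6 + 4 + 5 + 4 + 0 + 1 + 2 + 0 + 0 = 34

34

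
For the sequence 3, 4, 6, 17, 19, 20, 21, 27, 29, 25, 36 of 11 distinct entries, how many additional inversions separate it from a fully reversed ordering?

53

Maximum inversions for 11 distinct elements is C(11, 2) = 11·10/2 = 55.
Current inversions — for each element, count later smaller elements:
3: 0
4: 0
6: 0
17: 0
19: 0
20: 0
21: 0
27: 1
29: 1
25: 0
36: 0
Current total: 0 + 0 + 0 + 0 + 0 + 0 + 0 + 1 + 1 + 0 + 0 = 2
Shortfall: 55 − 2 = 53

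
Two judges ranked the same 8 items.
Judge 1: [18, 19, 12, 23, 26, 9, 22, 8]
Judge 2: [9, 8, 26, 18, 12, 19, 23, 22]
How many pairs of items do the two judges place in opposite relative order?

Discordant pairs: 16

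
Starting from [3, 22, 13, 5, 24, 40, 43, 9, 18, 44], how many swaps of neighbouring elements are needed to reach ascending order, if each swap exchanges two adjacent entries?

The minimum number of adjacent swaps to sort an array equals its inversion count, since every such swap removes exactly one inversion.
Count inversions — for each element, later elements that are smaller:
3: none → 0
22: 13, 5, 9, 18 → 4
13: 5, 9 → 2
5: none → 0
24: 9, 18 → 2
40: 9, 18 → 2
43: 9, 18 → 2
9: none → 0
18: none → 0
44: none → 0
Total inversions: 0 + 4 + 2 + 0 + 2 + 2 + 2 + 0 + 0 + 0 = 12

12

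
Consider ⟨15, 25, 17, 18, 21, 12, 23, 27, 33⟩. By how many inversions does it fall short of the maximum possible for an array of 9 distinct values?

27

Maximum inversions for 9 distinct elements is C(9, 2) = 9·8/2 = 36.
Current inversions — for each element, count later smaller elements:
15: 1
25: 5
17: 1
18: 1
21: 1
12: 0
23: 0
27: 0
33: 0
Current total: 1 + 5 + 1 + 1 + 1 + 0 + 0 + 0 + 0 = 9
Shortfall: 36 − 9 = 27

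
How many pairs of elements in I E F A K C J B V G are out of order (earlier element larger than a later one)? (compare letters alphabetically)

20

Sweep left to right; for each value list the smaller values that follow it:
I: 6
E: 3
F: 3
A: 0
K: 4
C: 1
J: 2
B: 0
V: 1
G: 0
Sum: 6 + 3 + 3 + 0 + 4 + 1 + 2 + 0 + 1 + 0 = 20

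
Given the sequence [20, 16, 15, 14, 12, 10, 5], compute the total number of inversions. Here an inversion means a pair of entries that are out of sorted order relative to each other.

Sweep left to right; for each value list the smaller values that follow it:
20 → 16, 15, 14, 12, 10, 5 → 6
16 → 15, 14, 12, 10, 5 → 5
15 → 14, 12, 10, 5 → 4
14 → 12, 10, 5 → 3
12 → 10, 5 → 2
10 → 5 → 1
5 → none → 0
Sum: 6 + 5 + 4 + 3 + 2 + 1 + 0 = 21

21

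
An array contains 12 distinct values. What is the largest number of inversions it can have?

A reversed (strictly descending) arrangement makes every pair an inversion, giving C(12, 2) inversions.
C(12, 2) = 12·11/2 = 66

66 inversions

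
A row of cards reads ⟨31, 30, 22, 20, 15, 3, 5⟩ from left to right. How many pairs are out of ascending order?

Element-by-element contributions:
31: 6
30: 5
22: 4
20: 3
15: 2
3: 0
5: 0
Sum: 6 + 5 + 4 + 3 + 2 + 0 + 0 = 20

Inversions: 20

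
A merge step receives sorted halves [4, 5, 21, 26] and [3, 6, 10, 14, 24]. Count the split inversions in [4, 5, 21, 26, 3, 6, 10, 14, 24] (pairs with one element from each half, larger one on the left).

Cross-inversions: 11

For each element r of the right run, count left-run elements greater than r:
r = 3: 4, 5, 21, 26 → 4
r = 6: 21, 26 → 2
r = 10: 21, 26 → 2
r = 14: 21, 26 → 2
r = 24: 26 → 1
Cross-inversions: 4 + 2 + 2 + 2 + 1 = 11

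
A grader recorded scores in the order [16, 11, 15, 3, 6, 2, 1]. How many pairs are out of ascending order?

Element-by-element contributions:
16 → 11, 15, 3, 6, 2, 1 → 6
11 → 3, 6, 2, 1 → 4
15 → 3, 6, 2, 1 → 4
3 → 2, 1 → 2
6 → 2, 1 → 2
2 → 1 → 1
1 → none → 0
Sum: 6 + 4 + 4 + 2 + 2 + 1 + 0 = 19

Inversions: 19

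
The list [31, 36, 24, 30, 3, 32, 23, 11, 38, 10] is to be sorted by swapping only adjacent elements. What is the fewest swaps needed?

28 swaps

The minimum number of adjacent swaps to sort an array equals its inversion count, since every such swap removes exactly one inversion.
Count inversions — for each element, later elements that are smaller:
31: 24, 30, 3, 23, 11, 10 → 6
36: 24, 30, 3, 32, 23, 11, 10 → 7
24: 3, 23, 11, 10 → 4
30: 3, 23, 11, 10 → 4
3: none → 0
32: 23, 11, 10 → 3
23: 11, 10 → 2
11: 10 → 1
38: 10 → 1
10: none → 0
Total inversions: 6 + 7 + 4 + 4 + 0 + 3 + 2 + 1 + 1 + 0 = 28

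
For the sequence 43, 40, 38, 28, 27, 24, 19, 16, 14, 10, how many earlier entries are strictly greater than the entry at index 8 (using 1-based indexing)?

The element at index 8 is 16.
Elements before it: 43, 40, 38, 28, 27, 24, 19
Those larger than 16: 43, 40, 38, 28, 27, 24, 19

7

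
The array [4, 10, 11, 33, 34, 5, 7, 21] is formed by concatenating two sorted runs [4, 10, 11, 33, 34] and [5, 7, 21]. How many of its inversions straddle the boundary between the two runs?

There are 10 split inversions.

For each element r of the right run, count left-run elements greater than r:
r = 5: 10, 11, 33, 34 → 4
r = 7: 10, 11, 33, 34 → 4
r = 21: 33, 34 → 2
Cross-inversions: 4 + 4 + 2 = 10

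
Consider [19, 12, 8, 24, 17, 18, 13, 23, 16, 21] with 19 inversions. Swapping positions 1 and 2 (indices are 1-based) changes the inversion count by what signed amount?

Positions 1 and 2 hold 19 and 12; after swapping, the array is [12, 19, 8, 24, 17, 18, 13, 23, 16, 21].
Count, for each position, how many later elements it exceeds:
12 → 8 → 1
19 → 8, 17, 18, 13, 16 → 5
8 → none → 0
24 → 17, 18, 13, 23, 16, 21 → 6
17 → 13, 16 → 2
18 → 13, 16 → 2
13 → none → 0
23 → 16, 21 → 2
16 → none → 0
21 → none → 0
Sum: 1 + 5 + 0 + 6 + 2 + 2 + 0 + 2 + 0 + 0 = 18
Change: 18 − 19 = -1

-1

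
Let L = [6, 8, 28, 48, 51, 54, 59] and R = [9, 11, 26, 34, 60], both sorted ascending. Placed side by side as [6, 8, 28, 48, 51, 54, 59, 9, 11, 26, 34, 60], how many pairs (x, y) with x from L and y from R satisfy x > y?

Count, for every r in R, how many entries of L exceed r:
r = 9: 28, 48, 51, 54, 59 → 5
r = 11: 28, 48, 51, 54, 59 → 5
r = 26: 28, 48, 51, 54, 59 → 5
r = 34: 48, 51, 54, 59 → 4
r = 60: none → 0
Cross-inversions: 5 + 5 + 5 + 4 + 0 = 19

19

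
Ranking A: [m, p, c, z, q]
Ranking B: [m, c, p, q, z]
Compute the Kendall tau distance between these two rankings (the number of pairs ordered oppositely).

2

Assign each item its position (1..5) in the first ordering, then rewrite the second ordering as that position sequence:
positions: m→1, p→2, c→3, z→4, q→5
second ordering as positions: [1, 3, 2, 5, 4]
Discordant pairs = inversions in this position sequence.
1: 0
3: 2 → 1
2: 0
5: 4 → 1
4: 0
Total: 0 + 1 + 0 + 1 + 0 = 2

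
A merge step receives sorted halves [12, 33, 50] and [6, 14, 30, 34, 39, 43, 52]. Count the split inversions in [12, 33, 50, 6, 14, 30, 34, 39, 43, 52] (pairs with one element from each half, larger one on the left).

10

Take each right-half value and tally the left-half values above it:
r = 6: 12, 33, 50 → 3
r = 14: 33, 50 → 2
r = 30: 33, 50 → 2
r = 34: 50 → 1
r = 39: 50 → 1
r = 43: 50 → 1
r = 52: none → 0
Cross-inversions: 3 + 2 + 2 + 1 + 1 + 1 + 0 = 10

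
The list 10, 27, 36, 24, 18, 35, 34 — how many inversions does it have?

Out-of-order index pairs (0-indexed):
(1,3): 27 > 24
(1,4): 27 > 18
(2,3): 36 > 24
(2,4): 36 > 18
(2,5): 36 > 35
(2,6): 36 > 34
(3,4): 24 > 18
(5,6): 35 > 34
That's 8 pairs.

8 out-of-order pairs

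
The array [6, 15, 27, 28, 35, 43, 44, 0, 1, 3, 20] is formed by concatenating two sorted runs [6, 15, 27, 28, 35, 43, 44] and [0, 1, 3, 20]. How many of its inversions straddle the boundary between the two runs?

Count, for every r in R, how many entries of L exceed r:
r = 0: 6, 15, 27, 28, 35, 43, 44 → 7
r = 1: 6, 15, 27, 28, 35, 43, 44 → 7
r = 3: 6, 15, 27, 28, 35, 43, 44 → 7
r = 20: 27, 28, 35, 43, 44 → 5
Cross-inversions: 7 + 7 + 7 + 5 = 26

Split inversions: 26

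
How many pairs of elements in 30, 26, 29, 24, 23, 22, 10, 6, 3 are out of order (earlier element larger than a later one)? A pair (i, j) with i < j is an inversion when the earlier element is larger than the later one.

There are 35 out-of-order pairs.

Sweep left to right; for each value list the smaller values that follow it:
30 → 26, 29, 24, 23, 22, 10, 6, 3 → 8
26 → 24, 23, 22, 10, 6, 3 → 6
29 → 24, 23, 22, 10, 6, 3 → 6
24 → 23, 22, 10, 6, 3 → 5
23 → 22, 10, 6, 3 → 4
22 → 10, 6, 3 → 3
10 → 6, 3 → 2
6 → 3 → 1
3 → none → 0
Sum: 8 + 6 + 6 + 5 + 4 + 3 + 2 + 1 + 0 = 35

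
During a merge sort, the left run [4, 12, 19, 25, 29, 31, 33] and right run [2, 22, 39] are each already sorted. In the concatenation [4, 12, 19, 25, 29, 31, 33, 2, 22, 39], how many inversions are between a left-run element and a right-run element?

Cross-inversions: 11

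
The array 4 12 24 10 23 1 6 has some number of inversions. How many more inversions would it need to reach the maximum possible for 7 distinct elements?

Maximum inversions for 7 distinct elements is C(7, 2) = 7·6/2 = 21.
Current inversions — for each element, count later smaller elements:
4: 1
12: 3
24: 4
10: 2
23: 2
1: 0
6: 0
Current total: 1 + 3 + 4 + 2 + 2 + 0 + 0 = 12
Shortfall: 21 − 12 = 9

9 inversions short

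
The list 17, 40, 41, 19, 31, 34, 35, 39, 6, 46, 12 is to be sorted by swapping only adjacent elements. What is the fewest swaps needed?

Minimum adjacent swaps = number of inversions (each swap of adjacent out-of-order elements removes one inversion and no swap can remove more).
Count inversions — for each element, later elements that are smaller:
17: 6, 12 → 2
40: 19, 31, 34, 35, 39, 6, 12 → 7
41: 19, 31, 34, 35, 39, 6, 12 → 7
19: 6, 12 → 2
31: 6, 12 → 2
34: 6, 12 → 2
35: 6, 12 → 2
39: 6, 12 → 2
6: none → 0
46: 12 → 1
12: none → 0
Total inversions: 2 + 7 + 7 + 2 + 2 + 2 + 2 + 2 + 0 + 1 + 0 = 27

27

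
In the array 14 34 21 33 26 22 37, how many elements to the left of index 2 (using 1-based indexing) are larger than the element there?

The element at index 2 is 34.
Elements before it: 14
None of them are larger than 34.

0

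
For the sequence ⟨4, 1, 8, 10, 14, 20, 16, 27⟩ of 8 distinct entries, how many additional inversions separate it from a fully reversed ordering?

Maximum inversions for 8 distinct elements is C(8, 2) = 8·7/2 = 28.
Current inversions — for each element, count later smaller elements:
4: 1
1: 0
8: 0
10: 0
14: 0
20: 1
16: 0
27: 0
Current total: 1 + 0 + 0 + 0 + 0 + 1 + 0 + 0 = 2
Shortfall: 28 − 2 = 26

26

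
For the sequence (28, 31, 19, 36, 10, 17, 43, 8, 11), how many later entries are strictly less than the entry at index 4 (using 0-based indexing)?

1

The element at index 4 is 10.
Elements after it: 17, 43, 8, 11
Those smaller than 10: 8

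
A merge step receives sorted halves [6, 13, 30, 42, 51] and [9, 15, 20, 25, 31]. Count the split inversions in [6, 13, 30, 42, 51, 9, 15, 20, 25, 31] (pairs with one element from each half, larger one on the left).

15

Count, for every r in R, how many entries of L exceed r:
r = 9: 13, 30, 42, 51 → 4
r = 15: 30, 42, 51 → 3
r = 20: 30, 42, 51 → 3
r = 25: 30, 42, 51 → 3
r = 31: 42, 51 → 2
Cross-inversions: 4 + 3 + 3 + 3 + 2 = 15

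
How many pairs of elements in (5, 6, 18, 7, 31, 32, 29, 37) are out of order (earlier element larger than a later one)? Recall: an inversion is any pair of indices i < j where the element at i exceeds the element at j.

Inversions: 3

For each element, count later entries that are smaller:
5 → none → 0
6 → none → 0
18 → 7 → 1
7 → none → 0
31 → 29 → 1
32 → 29 → 1
29 → none → 0
37 → none → 0
Sum: 0 + 0 + 1 + 0 + 1 + 1 + 0 + 0 = 3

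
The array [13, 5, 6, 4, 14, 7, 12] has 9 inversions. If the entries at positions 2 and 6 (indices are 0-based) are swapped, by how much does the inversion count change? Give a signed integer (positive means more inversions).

+3

Positions 2 and 6 hold 6 and 12; after swapping, the array is [13, 5, 12, 4, 14, 7, 6].
Count, for each position, how many later elements it exceeds:
13: 5
5: 1
12: 3
4: 0
14: 2
7: 1
6: 0
Sum: 5 + 1 + 3 + 0 + 2 + 1 + 0 = 12
Change: 12 − 9 = +3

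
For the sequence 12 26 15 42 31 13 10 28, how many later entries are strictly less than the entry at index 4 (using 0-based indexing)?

The element at index 4 is 31.
Elements after it: 13, 10, 28
Those smaller than 31: 13, 10, 28

3 such elements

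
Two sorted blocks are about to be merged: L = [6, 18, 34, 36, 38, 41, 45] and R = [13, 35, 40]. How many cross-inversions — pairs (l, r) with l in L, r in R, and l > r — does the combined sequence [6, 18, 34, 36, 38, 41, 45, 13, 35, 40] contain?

There are 12 split inversions.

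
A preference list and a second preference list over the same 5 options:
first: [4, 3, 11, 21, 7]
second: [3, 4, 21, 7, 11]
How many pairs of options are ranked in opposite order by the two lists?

There are 3 pairs.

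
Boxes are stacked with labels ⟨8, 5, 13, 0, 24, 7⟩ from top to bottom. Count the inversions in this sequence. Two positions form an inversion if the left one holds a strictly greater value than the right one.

Listing every pair i<j with a[i]>a[j] (using 0-based positions):
(0,1): 8 > 5
(0,3): 8 > 0
(0,5): 8 > 7
(1,3): 5 > 0
(2,3): 13 > 0
(2,5): 13 > 7
(4,5): 24 > 7
That's 7 pairs.

There are 7 out-of-order pairs.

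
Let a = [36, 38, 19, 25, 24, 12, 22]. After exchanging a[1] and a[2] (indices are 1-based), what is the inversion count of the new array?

Positions 1 and 2 hold 36 and 38; after swapping, the array is [38, 36, 19, 25, 24, 12, 22].
For each element, count later entries that are smaller:
38: 6
36: 5
19: 1
25: 3
24: 2
12: 0
22: 0
Sum: 6 + 5 + 1 + 3 + 2 + 0 + 0 = 17

17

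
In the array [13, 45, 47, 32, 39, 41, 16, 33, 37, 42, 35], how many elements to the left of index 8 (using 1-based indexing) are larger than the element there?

4

The element at index 8 is 33.
Elements before it: 13, 45, 47, 32, 39, 41, 16
Those larger than 33: 45, 47, 39, 41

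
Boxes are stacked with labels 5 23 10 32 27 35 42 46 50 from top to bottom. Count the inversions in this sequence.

2 out-of-order pairs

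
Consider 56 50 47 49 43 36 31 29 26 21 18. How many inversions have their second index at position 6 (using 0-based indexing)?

6

The element at index 6 is 31.
Elements before it: 56, 50, 47, 49, 43, 36
Those larger than 31: 56, 50, 47, 49, 43, 36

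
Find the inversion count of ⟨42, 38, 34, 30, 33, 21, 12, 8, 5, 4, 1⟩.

54

Element-by-element contributions:
42: 10
38: 9
34: 8
30: 6
33: 6
21: 5
12: 4
8: 3
5: 2
4: 1
1: 0
Sum: 10 + 9 + 8 + 6 + 6 + 5 + 4 + 3 + 2 + 1 + 0 = 54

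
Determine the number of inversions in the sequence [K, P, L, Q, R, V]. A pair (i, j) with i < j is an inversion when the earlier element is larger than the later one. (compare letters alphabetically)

1 out-of-order pair

Count, for each position, how many later elements it exceeds:
K → none → 0
P → L → 1
L → none → 0
Q → none → 0
R → none → 0
V → none → 0
Sum: 0 + 1 + 0 + 0 + 0 + 0 = 1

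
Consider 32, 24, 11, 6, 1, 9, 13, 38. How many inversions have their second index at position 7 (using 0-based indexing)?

0 such elements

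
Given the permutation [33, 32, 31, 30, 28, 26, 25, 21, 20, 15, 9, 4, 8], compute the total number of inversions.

Element-by-element contributions:
33 → 32, 31, 30, 28, 26, 25, 21, 20, 15, 9, 4, 8 → 12
32 → 31, 30, 28, 26, 25, 21, 20, 15, 9, 4, 8 → 11
31 → 30, 28, 26, 25, 21, 20, 15, 9, 4, 8 → 10
30 → 28, 26, 25, 21, 20, 15, 9, 4, 8 → 9
28 → 26, 25, 21, 20, 15, 9, 4, 8 → 8
26 → 25, 21, 20, 15, 9, 4, 8 → 7
25 → 21, 20, 15, 9, 4, 8 → 6
21 → 20, 15, 9, 4, 8 → 5
20 → 15, 9, 4, 8 → 4
15 → 9, 4, 8 → 3
9 → 4, 8 → 2
4 → none → 0
8 → none → 0
Sum: 12 + 11 + 10 + 9 + 8 + 7 + 6 + 5 + 4 + 3 + 2 + 0 + 0 = 77

77 inversions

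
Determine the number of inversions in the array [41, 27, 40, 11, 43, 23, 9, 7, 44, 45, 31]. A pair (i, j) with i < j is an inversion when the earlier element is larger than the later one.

Element-by-element contributions:
41: 7
27: 4
40: 5
11: 2
43: 4
23: 2
9: 1
7: 0
44: 1
45: 1
31: 0
Sum: 7 + 4 + 5 + 2 + 4 + 2 + 1 + 0 + 1 + 1 + 0 = 27

27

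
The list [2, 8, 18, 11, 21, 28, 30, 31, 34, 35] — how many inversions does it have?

Out-of-order pairs: 1

Count, for each position, how many later elements it exceeds:
2: 0
8: 0
18: 1
11: 0
21: 0
28: 0
30: 0
31: 0
34: 0
35: 0
Sum: 0 + 0 + 1 + 0 + 0 + 0 + 0 + 0 + 0 + 0 = 1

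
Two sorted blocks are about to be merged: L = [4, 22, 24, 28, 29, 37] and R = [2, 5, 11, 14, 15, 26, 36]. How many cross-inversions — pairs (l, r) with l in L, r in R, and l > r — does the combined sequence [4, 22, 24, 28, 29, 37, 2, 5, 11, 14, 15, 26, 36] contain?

30 cross-inversions

For each element r of the right run, count left-run elements greater than r:
r = 2: 4, 22, 24, 28, 29, 37 → 6
r = 5: 22, 24, 28, 29, 37 → 5
r = 11: 22, 24, 28, 29, 37 → 5
r = 14: 22, 24, 28, 29, 37 → 5
r = 15: 22, 24, 28, 29, 37 → 5
r = 26: 28, 29, 37 → 3
r = 36: 37 → 1
Cross-inversions: 6 + 5 + 5 + 5 + 5 + 3 + 1 = 30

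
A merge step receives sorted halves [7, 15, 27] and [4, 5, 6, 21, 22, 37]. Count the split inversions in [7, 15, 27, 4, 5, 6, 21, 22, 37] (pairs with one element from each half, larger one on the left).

Take each right-half value and tally the left-half values above it:
r = 4: 7, 15, 27 → 3
r = 5: 7, 15, 27 → 3
r = 6: 7, 15, 27 → 3
r = 21: 27 → 1
r = 22: 27 → 1
r = 37: none → 0
Cross-inversions: 3 + 3 + 3 + 1 + 1 + 0 = 11

11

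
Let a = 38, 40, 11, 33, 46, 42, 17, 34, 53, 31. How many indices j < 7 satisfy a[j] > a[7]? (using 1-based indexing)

5

The element at index 7 is 17.
Elements before it: 38, 40, 11, 33, 46, 42
Those larger than 17: 38, 40, 33, 46, 42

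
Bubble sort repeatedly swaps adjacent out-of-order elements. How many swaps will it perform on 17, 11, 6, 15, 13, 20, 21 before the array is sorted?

6

Minimum adjacent swaps = number of inversions (each swap of adjacent out-of-order elements removes one inversion and no swap can remove more).
Count inversions — for each element, later elements that are smaller:
17: 11, 6, 15, 13 → 4
11: 6 → 1
6: none → 0
15: 13 → 1
13: none → 0
20: none → 0
21: none → 0
Total inversions: 4 + 1 + 0 + 1 + 0 + 0 + 0 = 6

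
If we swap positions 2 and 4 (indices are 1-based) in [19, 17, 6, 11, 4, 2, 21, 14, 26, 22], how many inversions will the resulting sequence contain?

17

Positions 2 and 4 hold 17 and 11; after swapping, the array is [19, 11, 6, 17, 4, 2, 21, 14, 26, 22].
For each element, count later entries that are smaller:
19 → 11, 6, 17, 4, 2, 14 → 6
11 → 6, 4, 2 → 3
6 → 4, 2 → 2
17 → 4, 2, 14 → 3
4 → 2 → 1
2 → none → 0
21 → 14 → 1
14 → none → 0
26 → 22 → 1
22 → none → 0
Sum: 6 + 3 + 2 + 3 + 1 + 0 + 1 + 0 + 1 + 0 = 17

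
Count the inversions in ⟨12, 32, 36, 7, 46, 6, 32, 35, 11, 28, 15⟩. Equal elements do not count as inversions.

Count, for each position, how many later elements it exceeds:
12: 3
32: 5
36: 7
7: 1
46: 6
6: 0
32: 3
35: 3
11: 0
28: 1
15: 0
Sum: 3 + 5 + 7 + 1 + 6 + 0 + 3 + 3 + 0 + 1 + 0 = 29

29 out-of-order pairs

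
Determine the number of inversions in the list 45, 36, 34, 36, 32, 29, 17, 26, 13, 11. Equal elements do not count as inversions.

Count, for each position, how many later elements it exceeds:
45: 9
36: 7
34: 6
36: 6
32: 5
29: 4
17: 2
26: 2
13: 1
11: 0
Sum: 9 + 7 + 6 + 6 + 5 + 4 + 2 + 2 + 1 + 0 = 42

There are 42 inversions.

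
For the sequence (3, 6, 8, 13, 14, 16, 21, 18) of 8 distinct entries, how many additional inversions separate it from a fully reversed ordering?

27 inversions short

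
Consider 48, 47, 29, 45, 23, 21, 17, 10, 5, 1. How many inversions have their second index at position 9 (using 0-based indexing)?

The element at index 9 is 1.
Elements before it: 48, 47, 29, 45, 23, 21, 17, 10, 5
Those larger than 1: 48, 47, 29, 45, 23, 21, 17, 10, 5

9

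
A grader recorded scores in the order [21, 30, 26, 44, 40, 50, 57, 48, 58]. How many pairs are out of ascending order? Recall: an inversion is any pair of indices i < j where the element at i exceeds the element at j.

4

Element-by-element contributions:
21: 0
30: 1
26: 0
44: 1
40: 0
50: 1
57: 1
48: 0
58: 0
Sum: 0 + 1 + 0 + 1 + 0 + 1 + 1 + 0 + 0 = 4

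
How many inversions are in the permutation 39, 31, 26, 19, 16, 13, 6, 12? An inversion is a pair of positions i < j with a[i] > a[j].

There are 27 out-of-order pairs.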